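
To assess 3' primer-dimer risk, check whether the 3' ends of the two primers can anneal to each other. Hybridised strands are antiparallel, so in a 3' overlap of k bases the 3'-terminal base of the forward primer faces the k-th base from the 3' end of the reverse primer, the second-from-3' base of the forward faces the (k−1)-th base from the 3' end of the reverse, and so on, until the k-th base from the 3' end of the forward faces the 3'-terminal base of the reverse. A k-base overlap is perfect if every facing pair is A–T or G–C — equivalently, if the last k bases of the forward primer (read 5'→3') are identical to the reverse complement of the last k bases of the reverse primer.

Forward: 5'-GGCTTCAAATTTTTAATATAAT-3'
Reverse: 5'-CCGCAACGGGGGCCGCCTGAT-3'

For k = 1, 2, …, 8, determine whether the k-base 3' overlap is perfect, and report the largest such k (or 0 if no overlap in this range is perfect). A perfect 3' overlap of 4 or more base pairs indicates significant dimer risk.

Longest perfect overlap: 2 complementary base pairs; below the dimer-risk threshold (threshold 4).

Last 8 bases (5'→3') — forward …AATATAAT, reverse …CGCCTGAT.
Reverse complement of the reverse primer's last 8 bases: ATCAGGCG; its first k bases are the reverse complement of the reverse primer's last k bases, so a perfect k-base overlap needs the forward primer's last k bases to equal them.
Comparing (forward last k vs required): k=1: T vs A ✗; k=2: AT vs AT ✓; k=3: AAT vs ATC ✗; k=4: TAAT vs ATCA ✗; k=5: ATAAT vs ATCAG ✗; k=6: TATAAT vs ATCAGG ✗; k=7: ATATAAT vs ATCAGGC ✗; k=8: AATATAAT vs ATCAGGCG ✗.
Only k = 2 is perfect, so the longest perfect 3' overlap is 2.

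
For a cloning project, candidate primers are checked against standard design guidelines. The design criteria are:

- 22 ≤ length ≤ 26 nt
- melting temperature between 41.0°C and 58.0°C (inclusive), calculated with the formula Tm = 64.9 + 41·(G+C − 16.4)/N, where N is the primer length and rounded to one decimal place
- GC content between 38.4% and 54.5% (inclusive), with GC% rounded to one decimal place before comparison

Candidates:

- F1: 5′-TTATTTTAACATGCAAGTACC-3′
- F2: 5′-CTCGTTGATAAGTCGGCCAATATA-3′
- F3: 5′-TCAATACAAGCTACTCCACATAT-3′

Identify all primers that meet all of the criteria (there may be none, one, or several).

F2 only.

F1 (21 nt, A=7 T=8 G=2 C=4): length 21, outside 22–26 ✗; Tm = 64.9 + 41·(6 − 16.4)/21 = 44.6°C ✓; GC 6/21 = 28.6%, outside 38.4–54.5% ✗ — fails.
F2 (24 nt, A=7 T=7 G=5 C=5): length 24 ✓; Tm = 64.9 + 41·(10 − 16.4)/24 = 54.0°C ✓; GC 10/24 = 41.7% ✓ — passes.
F3 (23 nt, A=9 T=6 G=1 C=7): length 23 ✓; Tm = 64.9 + 41·(8 − 16.4)/23 = 49.9°C ✓; GC 8/23 = 34.8%, outside 38.4–54.5% ✗ — fails.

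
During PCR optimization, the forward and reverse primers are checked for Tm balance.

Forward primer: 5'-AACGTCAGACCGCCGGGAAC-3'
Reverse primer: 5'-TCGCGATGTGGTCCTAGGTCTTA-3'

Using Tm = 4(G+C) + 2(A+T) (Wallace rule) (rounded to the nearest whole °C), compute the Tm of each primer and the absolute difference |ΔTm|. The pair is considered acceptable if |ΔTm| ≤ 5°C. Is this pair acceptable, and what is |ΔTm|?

Forward: A=6 T=1 G=6 C=7 → Tm = 2·7 + 4·13 = 66°C.
Reverse: A=3 T=8 G=7 C=5 → Tm = 2·11 + 4·12 = 70°C.
|ΔTm| = |66 − 70| = 4°C, ≤ 5°C.

|ΔTm| = 4°C; the pair is acceptable.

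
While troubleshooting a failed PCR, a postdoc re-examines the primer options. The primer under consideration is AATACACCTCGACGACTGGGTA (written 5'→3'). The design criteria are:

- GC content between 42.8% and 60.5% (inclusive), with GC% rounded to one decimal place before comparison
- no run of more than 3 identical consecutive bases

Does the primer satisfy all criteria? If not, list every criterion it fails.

Base counts: A=7, T=4, G=5, C=6 (length 22).
GC content: GC 11/22 = 50.0% ✓
homopolymer run: longest run = 3 ✓

Meets all criteria.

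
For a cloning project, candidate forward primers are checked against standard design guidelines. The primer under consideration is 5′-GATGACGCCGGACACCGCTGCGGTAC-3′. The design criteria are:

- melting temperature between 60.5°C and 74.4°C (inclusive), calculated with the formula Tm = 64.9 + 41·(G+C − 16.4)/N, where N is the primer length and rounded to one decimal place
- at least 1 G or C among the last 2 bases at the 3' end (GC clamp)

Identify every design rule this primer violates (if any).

Meets all criteria.

Base counts: A=5, T=3, G=9, C=9 (length 26).
Tm: Tm = 64.9 + 41·(18 − 16.4)/26 = 67.4°C ✓
GC clamp: 3' end AC has 1 G/C ✓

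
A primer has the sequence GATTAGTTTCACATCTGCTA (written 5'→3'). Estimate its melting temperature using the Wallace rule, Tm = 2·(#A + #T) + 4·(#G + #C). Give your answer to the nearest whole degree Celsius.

54°C

Base counts: A=5, T=8, G=3, C=4 (length 20).
Tm = 2·(5+8) + 4·(3+4) = 2·13 + 4·7 = 26 + 28 = 54°C.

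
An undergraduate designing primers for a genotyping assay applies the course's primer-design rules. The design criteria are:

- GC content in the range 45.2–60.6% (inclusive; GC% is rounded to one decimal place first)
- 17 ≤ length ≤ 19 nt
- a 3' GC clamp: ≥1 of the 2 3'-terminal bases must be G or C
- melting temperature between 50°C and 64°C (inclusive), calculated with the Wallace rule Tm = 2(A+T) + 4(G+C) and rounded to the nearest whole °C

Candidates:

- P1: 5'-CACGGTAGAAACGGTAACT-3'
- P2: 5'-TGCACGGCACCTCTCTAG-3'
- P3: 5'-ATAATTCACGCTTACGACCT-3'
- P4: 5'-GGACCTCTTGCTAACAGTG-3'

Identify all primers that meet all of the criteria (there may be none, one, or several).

P1 (19 nt, A=7 T=3 G=5 C=4): GC 9/19 = 47.4% ✓; length 19 ✓; 3' end CT has 1 G/C ✓; Tm = 2·10 + 4·9 = 56°C ✓ — passes.
P2 (18 nt, A=3 T=4 G=4 C=7): GC 11/18 = 61.1%, outside 45.2–60.6% ✗; length 18 ✓; 3' end AG has 1 G/C ✓; Tm = 2·7 + 4·11 = 58°C ✓ — fails.
P3 (20 nt, A=6 T=6 G=2 C=6): GC 8/20 = 40.0%, outside 45.2–60.6% ✗; length 20, outside 17–19 ✗; 3' end CT has 1 G/C ✓; Tm = 2·12 + 4·8 = 56°C ✓ — fails.
P4 (19 nt, A=4 T=5 G=5 C=5): GC 10/19 = 52.6% ✓; length 19 ✓; 3' end TG has 1 G/C ✓; Tm = 2·9 + 4·10 = 58°C ✓ — passes.

P1 and P4.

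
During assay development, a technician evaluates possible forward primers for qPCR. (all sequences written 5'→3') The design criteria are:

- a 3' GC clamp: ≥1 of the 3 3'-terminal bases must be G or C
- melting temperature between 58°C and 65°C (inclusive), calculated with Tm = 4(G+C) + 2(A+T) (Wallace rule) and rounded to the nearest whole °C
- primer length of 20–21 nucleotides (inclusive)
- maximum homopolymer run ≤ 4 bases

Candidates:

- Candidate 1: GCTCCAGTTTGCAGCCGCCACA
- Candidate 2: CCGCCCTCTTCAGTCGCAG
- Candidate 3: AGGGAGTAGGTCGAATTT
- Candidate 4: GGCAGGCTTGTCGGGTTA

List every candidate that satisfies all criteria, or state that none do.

Candidate 1 (22 nt, A=4 T=4 G=5 C=9): 3' end ACA has 1 G/C ✓; Tm = 2·8 + 4·14 = 72°C, outside 58–65°C ✗; length 22, outside 20–21 ✗; longest run = 3 ✓ — fails.
Candidate 2 (19 nt, A=2 T=4 G=4 C=9): 3' end CAG has 2 G/C ✓; Tm = 2·6 + 4·13 = 64°C ✓; length 19, outside 20–21 ✗; longest run = 3 ✓ — fails.
Candidate 3 (18 nt, A=5 T=5 G=7 C=1): 3' end TTT has 0 G/C, need ≥1 ✗; Tm = 2·10 + 4·8 = 52°C, outside 58–65°C ✗; length 18, outside 20–21 ✗; longest run = 3 ✓ — fails.
Candidate 4 (18 nt, A=2 T=5 G=8 C=3): 3' end TTA has 0 G/C, need ≥1 ✗; Tm = 2·7 + 4·11 = 58°C ✓; length 18, outside 20–21 ✗; longest run = 3 ✓ — fails.

None of the candidates satisfy all criteria.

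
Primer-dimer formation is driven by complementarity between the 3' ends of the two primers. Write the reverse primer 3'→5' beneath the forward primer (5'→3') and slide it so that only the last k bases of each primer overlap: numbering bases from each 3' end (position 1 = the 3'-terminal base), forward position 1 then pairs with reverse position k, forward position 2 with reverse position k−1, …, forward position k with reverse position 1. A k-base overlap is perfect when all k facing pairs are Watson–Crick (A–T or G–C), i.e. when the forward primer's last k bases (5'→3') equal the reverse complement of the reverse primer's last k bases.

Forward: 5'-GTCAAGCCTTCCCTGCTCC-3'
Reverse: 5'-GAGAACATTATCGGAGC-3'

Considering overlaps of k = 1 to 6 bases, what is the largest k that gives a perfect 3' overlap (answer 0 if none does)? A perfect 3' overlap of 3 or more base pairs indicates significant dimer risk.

Longest perfect overlap: 5 complementary base pairs; significant dimer risk (threshold 3).

Last 6 bases (5'→3') — forward …TGCTCC, reverse …CGGAGC.
Reverse complement of the reverse primer's last 6 bases: GCTCCG; its first k bases are the reverse complement of the reverse primer's last k bases, so a perfect k-base overlap needs the forward primer's last k bases to equal them.
Comparing (forward last k vs required): k=1: C vs G ✗; k=2: CC vs GC ✗; k=3: TCC vs GCT ✗; k=4: CTCC vs GCTC ✗; k=5: GCTCC vs GCTCC ✓; k=6: TGCTCC vs GCTCCG ✗.
Only k = 5 is perfect, so the longest perfect 3' overlap is 5.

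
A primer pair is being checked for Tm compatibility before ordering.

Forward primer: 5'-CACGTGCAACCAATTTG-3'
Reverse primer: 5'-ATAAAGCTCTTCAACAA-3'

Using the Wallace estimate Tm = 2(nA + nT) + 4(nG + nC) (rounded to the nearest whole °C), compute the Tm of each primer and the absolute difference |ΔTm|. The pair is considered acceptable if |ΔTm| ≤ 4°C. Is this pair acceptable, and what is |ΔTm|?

Forward: A=5 T=4 G=3 C=5 → Tm = 2·9 + 4·8 = 50°C.
Reverse: A=8 T=4 G=1 C=4 → Tm = 2·12 + 4·5 = 44°C.
|ΔTm| = |50 − 44| = 6°C, > 4°C.

|ΔTm| = 6°C; the pair is not acceptable.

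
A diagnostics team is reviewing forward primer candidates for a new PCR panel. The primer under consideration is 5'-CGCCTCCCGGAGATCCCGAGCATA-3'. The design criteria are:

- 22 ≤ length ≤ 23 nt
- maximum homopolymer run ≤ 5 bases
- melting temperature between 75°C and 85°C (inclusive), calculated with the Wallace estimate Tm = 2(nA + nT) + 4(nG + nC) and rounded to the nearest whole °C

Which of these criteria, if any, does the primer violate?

Base counts: A=5, T=3, G=6, C=10 (length 24).
length: length 24, outside 22–23 ✗
homopolymer run: longest run = 3 ✓
Tm: Tm = 2·8 + 4·16 = 80°C ✓

Fails: length.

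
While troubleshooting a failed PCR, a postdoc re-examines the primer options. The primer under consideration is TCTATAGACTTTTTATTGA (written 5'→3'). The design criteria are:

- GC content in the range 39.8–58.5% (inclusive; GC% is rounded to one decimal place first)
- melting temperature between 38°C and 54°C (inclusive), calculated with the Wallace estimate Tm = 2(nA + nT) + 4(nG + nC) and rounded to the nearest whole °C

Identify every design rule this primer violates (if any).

Base counts: A=5, T=10, G=2, C=2 (length 19).
GC content: GC 4/19 = 21.1%, outside 39.8–58.5% ✗
Tm: Tm = 2·15 + 4·4 = 46°C ✓

Fails: GC content.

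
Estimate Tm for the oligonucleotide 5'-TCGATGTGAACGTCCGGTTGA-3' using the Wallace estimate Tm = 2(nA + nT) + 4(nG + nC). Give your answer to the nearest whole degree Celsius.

64°C

Base counts: A=4, T=6, G=7, C=4 (length 21).
Tm = 2·(4+6) + 4·(7+4) = 2·10 + 4·11 = 20 + 44 = 64°C.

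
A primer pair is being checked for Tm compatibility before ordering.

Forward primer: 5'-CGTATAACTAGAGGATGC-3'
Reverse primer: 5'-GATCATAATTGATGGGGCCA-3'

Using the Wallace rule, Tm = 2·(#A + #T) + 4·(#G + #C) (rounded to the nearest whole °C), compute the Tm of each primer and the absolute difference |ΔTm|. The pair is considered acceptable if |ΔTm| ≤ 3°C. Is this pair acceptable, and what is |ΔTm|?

Forward: A=6 T=4 G=5 C=3 → Tm = 2·10 + 4·8 = 52°C.
Reverse: A=6 T=5 G=6 C=3 → Tm = 2·11 + 4·9 = 58°C.
|ΔTm| = |52 − 58| = 6°C, > 3°C.

|ΔTm| = 6°C; the pair is not acceptable.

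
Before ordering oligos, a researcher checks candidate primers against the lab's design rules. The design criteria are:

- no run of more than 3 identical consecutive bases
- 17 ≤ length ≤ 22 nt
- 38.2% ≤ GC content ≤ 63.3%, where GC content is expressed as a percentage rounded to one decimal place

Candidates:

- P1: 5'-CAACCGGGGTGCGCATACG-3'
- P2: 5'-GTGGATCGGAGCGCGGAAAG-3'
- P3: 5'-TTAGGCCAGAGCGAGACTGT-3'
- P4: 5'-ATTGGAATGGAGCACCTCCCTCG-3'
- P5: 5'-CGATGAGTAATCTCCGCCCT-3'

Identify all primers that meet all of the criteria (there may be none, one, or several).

P1 (19 nt, A=4 T=2 G=7 C=6): longest run = 4, exceeds 3 ✗; length 19 ✓; GC 13/19 = 68.4%, outside 38.2–63.3% ✗ — fails.
P2 (20 nt, A=5 T=2 G=10 C=3): longest run = 3 ✓; length 20 ✓; GC 13/20 = 65.0%, outside 38.2–63.3% ✗ — fails.
P3 (20 nt, A=5 T=4 G=7 C=4): longest run = 2 ✓; length 20 ✓; GC 11/20 = 55.0% ✓ — passes.
P4 (23 nt, A=5 T=5 G=6 C=7): longest run = 3 ✓; length 23, outside 17–22 ✗; GC 13/23 = 56.5% ✓ — fails.
P5 (20 nt, A=4 T=5 G=4 C=7): longest run = 3 ✓; length 20 ✓; GC 11/20 = 55.0% ✓ — passes.

P3 and P5.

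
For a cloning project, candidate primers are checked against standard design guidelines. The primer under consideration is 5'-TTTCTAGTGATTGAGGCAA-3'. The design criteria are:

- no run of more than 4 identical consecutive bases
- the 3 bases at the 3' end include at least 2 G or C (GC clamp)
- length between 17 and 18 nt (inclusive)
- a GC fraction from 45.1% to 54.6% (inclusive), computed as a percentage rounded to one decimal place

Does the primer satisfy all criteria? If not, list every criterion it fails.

Fails: GC clamp, length, GC content.

Base counts: A=5, T=7, G=5, C=2 (length 19).
homopolymer run: longest run = 3 ✓
GC clamp: 3' end CAA has 1 G/C, need ≥2 ✗
length: length 19, outside 17–18 ✗
GC content: GC 7/19 = 36.8%, outside 45.1–54.6% ✗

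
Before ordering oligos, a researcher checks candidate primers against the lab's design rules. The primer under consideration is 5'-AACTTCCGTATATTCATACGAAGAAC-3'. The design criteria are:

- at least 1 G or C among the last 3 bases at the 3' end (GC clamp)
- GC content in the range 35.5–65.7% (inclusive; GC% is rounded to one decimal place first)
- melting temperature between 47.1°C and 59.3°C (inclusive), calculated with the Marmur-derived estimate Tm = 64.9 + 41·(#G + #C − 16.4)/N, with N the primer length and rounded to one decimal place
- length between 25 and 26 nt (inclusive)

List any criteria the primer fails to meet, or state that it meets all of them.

Base counts: A=10, T=7, G=3, C=6 (length 26).
GC clamp: 3' end AAC has 1 G/C ✓
GC content: GC 9/26 = 34.6%, outside 35.5–65.7% ✗
Tm: Tm = 64.9 + 41·(9 − 16.4)/26 = 53.2°C ✓
length: length 26 ✓

Fails: GC content.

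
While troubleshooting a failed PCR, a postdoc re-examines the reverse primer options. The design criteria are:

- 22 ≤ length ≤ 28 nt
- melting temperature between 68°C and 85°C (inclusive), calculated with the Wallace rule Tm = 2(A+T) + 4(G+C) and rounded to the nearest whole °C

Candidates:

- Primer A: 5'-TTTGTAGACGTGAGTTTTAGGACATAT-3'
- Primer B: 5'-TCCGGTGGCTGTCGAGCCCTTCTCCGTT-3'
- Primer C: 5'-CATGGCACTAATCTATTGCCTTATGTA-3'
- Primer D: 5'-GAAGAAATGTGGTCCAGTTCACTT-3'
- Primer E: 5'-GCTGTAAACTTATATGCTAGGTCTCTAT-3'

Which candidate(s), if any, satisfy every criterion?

Primer A (27 nt, A=7 T=11 G=7 C=2): length 27 ✓; Tm = 2·18 + 4·9 = 72°C ✓ — passes.
Primer B (28 nt, A=1 T=9 G=8 C=10): length 28 ✓; Tm = 2·10 + 4·18 = 92°C, outside 68–85°C ✗ — fails.
Primer C (27 nt, A=7 T=10 G=4 C=6): length 27 ✓; Tm = 2·17 + 4·10 = 74°C ✓ — passes.
Primer D (24 nt, A=7 T=7 G=6 C=4): length 24 ✓; Tm = 2·14 + 4·10 = 68°C ✓ — passes.
Primer E (28 nt, A=7 T=11 G=5 C=5): length 28 ✓; Tm = 2·18 + 4·10 = 76°C ✓ — passes.

Primer A, Primer C, Primer D and Primer E.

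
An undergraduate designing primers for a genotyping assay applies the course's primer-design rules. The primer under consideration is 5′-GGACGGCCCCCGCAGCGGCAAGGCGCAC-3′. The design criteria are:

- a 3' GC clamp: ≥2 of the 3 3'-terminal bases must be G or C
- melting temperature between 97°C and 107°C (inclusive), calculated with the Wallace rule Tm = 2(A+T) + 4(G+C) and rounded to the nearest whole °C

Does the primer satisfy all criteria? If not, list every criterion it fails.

Meets all criteria.

Base counts: A=5, T=0, G=11, C=12 (length 28).
GC clamp: 3' end CAC has 2 G/C ✓
Tm: Tm = 2·5 + 4·23 = 102°C ✓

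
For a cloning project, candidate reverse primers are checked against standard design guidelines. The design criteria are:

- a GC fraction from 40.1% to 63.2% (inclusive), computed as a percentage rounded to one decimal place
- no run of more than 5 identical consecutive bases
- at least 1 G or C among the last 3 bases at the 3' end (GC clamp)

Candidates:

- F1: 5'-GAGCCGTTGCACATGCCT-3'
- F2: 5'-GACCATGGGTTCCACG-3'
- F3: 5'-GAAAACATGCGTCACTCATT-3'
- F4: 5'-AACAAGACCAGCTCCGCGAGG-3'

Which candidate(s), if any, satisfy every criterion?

F1, F2 and F4.

F1 (18 nt, A=3 T=4 G=5 C=6): GC 11/18 = 61.1% ✓; longest run = 2 ✓; 3' end CCT has 2 G/C ✓ — passes.
F2 (16 nt, A=3 T=3 G=5 C=5): GC 10/16 = 62.5% ✓; longest run = 3 ✓; 3' end ACG has 2 G/C ✓ — passes.
F3 (20 nt, A=7 T=5 G=3 C=5): GC 8/20 = 40.0%, outside 40.1–63.2% ✗; longest run = 4 ✓; 3' end ATT has 0 G/C, need ≥1 ✗ — fails.
F4 (21 nt, A=7 T=1 G=6 C=7): GC 13/21 = 61.9% ✓; longest run = 2 ✓; 3' end AGG has 2 G/C ✓ — passes.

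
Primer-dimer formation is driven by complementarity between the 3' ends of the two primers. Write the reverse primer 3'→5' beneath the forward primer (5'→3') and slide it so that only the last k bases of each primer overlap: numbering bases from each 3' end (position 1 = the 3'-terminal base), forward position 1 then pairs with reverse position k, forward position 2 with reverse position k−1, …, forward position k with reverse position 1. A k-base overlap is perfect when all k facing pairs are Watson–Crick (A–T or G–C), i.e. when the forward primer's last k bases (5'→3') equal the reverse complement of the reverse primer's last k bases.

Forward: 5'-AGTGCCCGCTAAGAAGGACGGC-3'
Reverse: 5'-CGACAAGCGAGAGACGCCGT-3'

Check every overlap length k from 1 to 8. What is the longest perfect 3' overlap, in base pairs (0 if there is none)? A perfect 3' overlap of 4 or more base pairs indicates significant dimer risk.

Longest perfect overlap: 5 complementary base pairs; significant dimer risk (threshold 4).

Last 8 bases (5'→3') — forward …AGGACGGC, reverse …GACGCCGT.
Reverse complement of the reverse primer's last 8 bases: ACGGCGTC; its first k bases are the reverse complement of the reverse primer's last k bases, so a perfect k-base overlap needs the forward primer's last k bases to equal them.
Comparing (forward last k vs required): k=1: C vs A ✗; k=2: GC vs AC ✗; k=3: GGC vs ACG ✗; k=4: CGGC vs ACGG ✗; k=5: ACGGC vs ACGGC ✓; k=6: GACGGC vs ACGGCG ✗; k=7: GGACGGC vs ACGGCGT ✗; k=8: AGGACGGC vs ACGGCGTC ✗.
Only k = 5 is perfect, so the longest perfect 3' overlap is 5.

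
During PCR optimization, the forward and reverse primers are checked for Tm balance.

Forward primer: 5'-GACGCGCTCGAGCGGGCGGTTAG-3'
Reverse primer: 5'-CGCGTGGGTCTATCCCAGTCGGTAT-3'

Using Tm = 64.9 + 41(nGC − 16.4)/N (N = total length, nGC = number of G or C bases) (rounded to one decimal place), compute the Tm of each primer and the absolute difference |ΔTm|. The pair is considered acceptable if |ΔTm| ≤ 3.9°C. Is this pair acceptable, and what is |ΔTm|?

Forward: G+C = 17, N = 23 → Tm = 64.9 + 41·(17 − 16.4)/23 = 66.0°C.
Reverse: G+C = 15, N = 25 → Tm = 64.9 + 41·(15 − 16.4)/25 = 62.6°C.
|ΔTm| = |66.0 − 62.6| = 3.4°C, ≤ 3.9°C.

|ΔTm| = 3.4°C; the pair is acceptable.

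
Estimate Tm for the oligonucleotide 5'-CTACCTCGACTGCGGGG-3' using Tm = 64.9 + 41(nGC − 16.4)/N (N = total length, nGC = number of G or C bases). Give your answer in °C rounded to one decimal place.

54.3°C

Base counts: A=2, T=3, G=6, C=6; G+C = 12, N = 17.
Tm = 64.9 + 41·(12 − 16.4)/17 = 64.9 + -180.40/17 = 54.3°C.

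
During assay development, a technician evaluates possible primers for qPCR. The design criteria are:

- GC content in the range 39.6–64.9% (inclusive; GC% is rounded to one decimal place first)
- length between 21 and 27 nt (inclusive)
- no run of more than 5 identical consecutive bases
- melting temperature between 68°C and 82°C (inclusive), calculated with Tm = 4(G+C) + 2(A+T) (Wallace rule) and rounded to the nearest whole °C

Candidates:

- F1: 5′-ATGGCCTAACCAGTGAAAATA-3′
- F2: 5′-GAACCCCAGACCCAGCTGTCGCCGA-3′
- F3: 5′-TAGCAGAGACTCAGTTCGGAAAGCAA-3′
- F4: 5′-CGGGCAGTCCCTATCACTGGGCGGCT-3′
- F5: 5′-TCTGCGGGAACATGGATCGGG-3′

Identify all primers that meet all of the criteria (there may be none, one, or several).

F3 and F5.

F1 (21 nt, A=9 T=4 G=4 C=4): GC 8/21 = 38.1%, outside 39.6–64.9% ✗; length 21 ✓; longest run = 4 ✓; Tm = 2·13 + 4·8 = 58°C, outside 68–82°C ✗ — fails.
F2 (25 nt, A=6 T=2 G=6 C=11): GC 17/25 = 68.0%, outside 39.6–64.9% ✗; length 25 ✓; longest run = 4 ✓; Tm = 2·8 + 4·17 = 84°C, outside 68–82°C ✗ — fails.
F3 (26 nt, A=10 T=4 G=7 C=5): GC 12/26 = 46.2% ✓; length 26 ✓; longest run = 3 ✓; Tm = 2·14 + 4·12 = 76°C ✓ — passes.
F4 (26 nt, A=3 T=5 G=9 C=9): GC 18/26 = 69.2%, outside 39.6–64.9% ✗; length 26 ✓; longest run = 3 ✓; Tm = 2·8 + 4·18 = 88°C, outside 68–82°C ✗ — fails.
F5 (21 nt, A=4 T=4 G=9 C=4): GC 13/21 = 61.9% ✓; length 21 ✓; longest run = 3 ✓; Tm = 2·8 + 4·13 = 68°C ✓ — passes.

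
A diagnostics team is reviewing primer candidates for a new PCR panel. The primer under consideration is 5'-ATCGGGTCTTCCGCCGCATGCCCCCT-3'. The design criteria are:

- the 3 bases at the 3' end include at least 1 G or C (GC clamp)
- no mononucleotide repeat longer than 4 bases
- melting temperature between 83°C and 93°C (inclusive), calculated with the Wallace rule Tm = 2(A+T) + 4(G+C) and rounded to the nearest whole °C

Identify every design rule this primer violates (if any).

Fails: homopolymer run.

Base counts: A=2, T=6, G=6, C=12 (length 26).
GC clamp: 3' end CCT has 2 G/C ✓
homopolymer run: longest run = 5, exceeds 4 ✗
Tm: Tm = 2·8 + 4·18 = 88°C ✓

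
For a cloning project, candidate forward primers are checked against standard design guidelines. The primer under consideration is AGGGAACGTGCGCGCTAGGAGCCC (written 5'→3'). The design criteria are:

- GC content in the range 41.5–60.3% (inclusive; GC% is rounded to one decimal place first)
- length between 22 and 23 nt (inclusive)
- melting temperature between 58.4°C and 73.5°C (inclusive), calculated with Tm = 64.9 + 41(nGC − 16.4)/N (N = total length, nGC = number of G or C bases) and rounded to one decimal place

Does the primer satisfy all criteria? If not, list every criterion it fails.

Base counts: A=5, T=2, G=10, C=7 (length 24).
GC content: GC 17/24 = 70.8%, outside 41.5–60.3% ✗
length: length 24, outside 22–23 ✗
Tm: Tm = 64.9 + 41·(17 − 16.4)/24 = 65.9°C ✓

Fails: GC content, length.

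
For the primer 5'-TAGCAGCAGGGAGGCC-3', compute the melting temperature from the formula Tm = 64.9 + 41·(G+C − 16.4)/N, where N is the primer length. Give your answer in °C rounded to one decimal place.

Base counts: A=4, T=1, G=7, C=4; G+C = 11, N = 16.
Tm = 64.9 + 41·(11 − 16.4)/16 = 64.9 + -221.40/16 = 51.1°C.

51.1°C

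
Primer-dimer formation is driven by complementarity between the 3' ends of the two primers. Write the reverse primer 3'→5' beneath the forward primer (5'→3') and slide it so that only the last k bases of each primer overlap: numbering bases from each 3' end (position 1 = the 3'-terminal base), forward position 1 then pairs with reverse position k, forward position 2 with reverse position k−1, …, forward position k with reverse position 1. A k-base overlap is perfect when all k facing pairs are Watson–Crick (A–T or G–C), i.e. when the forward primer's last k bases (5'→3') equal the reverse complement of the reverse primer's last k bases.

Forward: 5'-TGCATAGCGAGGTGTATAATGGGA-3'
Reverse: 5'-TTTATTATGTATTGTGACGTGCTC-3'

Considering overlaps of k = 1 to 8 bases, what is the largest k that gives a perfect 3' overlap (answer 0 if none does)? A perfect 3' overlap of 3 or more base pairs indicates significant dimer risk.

Longest perfect overlap: 2 complementary base pairs; below the dimer-risk threshold (threshold 3).

Last 8 bases (5'→3') — forward …TAATGGGA, reverse …ACGTGCTC.
Reverse complement of the reverse primer's last 8 bases: GAGCACGT; its first k bases are the reverse complement of the reverse primer's last k bases, so a perfect k-base overlap needs the forward primer's last k bases to equal them.
Comparing (forward last k vs required): k=1: A vs G ✗; k=2: GA vs GA ✓; k=3: GGA vs GAG ✗; k=4: GGGA vs GAGC ✗; k=5: TGGGA vs GAGCA ✗; k=6: ATGGGA vs GAGCAC ✗; k=7: AATGGGA vs GAGCACG ✗; k=8: TAATGGGA vs GAGCACGT ✗.
Only k = 2 is perfect, so the longest perfect 3' overlap is 2.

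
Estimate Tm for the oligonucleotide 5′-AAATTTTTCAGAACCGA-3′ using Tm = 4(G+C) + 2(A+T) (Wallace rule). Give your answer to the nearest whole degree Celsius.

44°C

Base counts: A=7, T=5, G=2, C=3 (length 17).
Tm = 2·(7+5) + 4·(2+3) = 2·12 + 4·5 = 24 + 20 = 44°C.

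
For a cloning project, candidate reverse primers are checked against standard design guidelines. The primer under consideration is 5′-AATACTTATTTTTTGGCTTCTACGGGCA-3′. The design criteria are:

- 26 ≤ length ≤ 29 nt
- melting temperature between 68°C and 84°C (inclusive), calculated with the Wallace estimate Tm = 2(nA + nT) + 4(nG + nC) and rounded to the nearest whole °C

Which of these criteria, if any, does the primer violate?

Meets all criteria.

Base counts: A=6, T=12, G=5, C=5 (length 28).
length: length 28 ✓
Tm: Tm = 2·18 + 4·10 = 76°C ✓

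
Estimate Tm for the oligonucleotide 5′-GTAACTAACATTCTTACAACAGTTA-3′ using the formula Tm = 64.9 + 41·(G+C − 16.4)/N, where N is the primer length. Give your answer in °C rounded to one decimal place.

49.5°C

Base counts: A=10, T=8, G=2, C=5; G+C = 7, N = 25.
Tm = 64.9 + 41·(7 − 16.4)/25 = 64.9 + -385.40/25 = 49.5°C.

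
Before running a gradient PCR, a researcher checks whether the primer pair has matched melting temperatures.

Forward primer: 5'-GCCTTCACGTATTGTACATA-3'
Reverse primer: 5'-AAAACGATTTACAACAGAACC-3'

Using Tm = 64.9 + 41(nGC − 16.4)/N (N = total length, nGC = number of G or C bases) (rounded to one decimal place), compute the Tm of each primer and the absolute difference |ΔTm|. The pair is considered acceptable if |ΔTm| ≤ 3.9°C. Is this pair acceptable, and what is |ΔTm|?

Forward: G+C = 8, N = 20 → Tm = 64.9 + 41·(8 − 16.4)/20 = 47.7°C.
Reverse: G+C = 7, N = 21 → Tm = 64.9 + 41·(7 − 16.4)/21 = 46.5°C.
|ΔTm| = |47.7 − 46.5| = 1.2°C, ≤ 3.9°C.

|ΔTm| = 1.2°C; the pair is acceptable.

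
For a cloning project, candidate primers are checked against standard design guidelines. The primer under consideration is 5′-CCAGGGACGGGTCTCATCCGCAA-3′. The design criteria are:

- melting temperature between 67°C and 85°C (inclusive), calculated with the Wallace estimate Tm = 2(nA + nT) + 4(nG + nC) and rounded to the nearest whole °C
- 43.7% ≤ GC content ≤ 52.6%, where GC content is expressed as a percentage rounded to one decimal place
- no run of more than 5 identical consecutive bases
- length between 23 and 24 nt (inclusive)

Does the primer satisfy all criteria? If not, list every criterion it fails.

Fails: GC content.

Base counts: A=5, T=3, G=7, C=8 (length 23).
Tm: Tm = 2·8 + 4·15 = 76°C ✓
GC content: GC 15/23 = 65.2%, outside 43.7–52.6% ✗
homopolymer run: longest run = 3 ✓
length: length 23 ✓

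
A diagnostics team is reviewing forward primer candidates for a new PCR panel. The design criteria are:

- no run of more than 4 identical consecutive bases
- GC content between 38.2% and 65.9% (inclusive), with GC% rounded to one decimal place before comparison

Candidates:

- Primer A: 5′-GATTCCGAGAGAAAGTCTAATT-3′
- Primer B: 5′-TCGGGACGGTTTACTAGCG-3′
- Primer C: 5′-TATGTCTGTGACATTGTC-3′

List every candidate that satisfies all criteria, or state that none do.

Primer A (22 nt, A=8 T=6 G=5 C=3): longest run = 3 ✓; GC 8/22 = 36.4%, outside 38.2–65.9% ✗ — fails.
Primer B (19 nt, A=3 T=5 G=7 C=4): longest run = 3 ✓; GC 11/19 = 57.9% ✓ — passes.
Primer C (18 nt, A=3 T=8 G=4 C=3): longest run = 2 ✓; GC 7/18 = 38.9% ✓ — passes.

Primer B and Primer C.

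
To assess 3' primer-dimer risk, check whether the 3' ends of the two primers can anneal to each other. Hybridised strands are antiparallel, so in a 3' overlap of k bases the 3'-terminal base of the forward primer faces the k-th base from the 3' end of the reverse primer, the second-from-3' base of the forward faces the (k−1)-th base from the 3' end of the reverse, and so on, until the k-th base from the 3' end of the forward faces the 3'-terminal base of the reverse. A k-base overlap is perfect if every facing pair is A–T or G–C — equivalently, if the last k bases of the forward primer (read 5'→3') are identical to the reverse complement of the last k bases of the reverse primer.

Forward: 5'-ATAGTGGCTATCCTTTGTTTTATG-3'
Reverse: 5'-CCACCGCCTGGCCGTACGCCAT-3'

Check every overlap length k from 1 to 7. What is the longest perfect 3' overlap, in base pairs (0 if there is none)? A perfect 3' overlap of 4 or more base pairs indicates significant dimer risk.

Longest perfect overlap: 3 complementary base pairs; below the dimer-risk threshold (threshold 4).

Last 7 bases (5'→3') — forward …TTTTATG, reverse …ACGCCAT.
Reverse complement of the reverse primer's last 7 bases: ATGGCGT; its first k bases are the reverse complement of the reverse primer's last k bases, so a perfect k-base overlap needs the forward primer's last k bases to equal them.
Comparing (forward last k vs required): k=1: G vs A ✗; k=2: TG vs AT ✗; k=3: ATG vs ATG ✓; k=4: TATG vs ATGG ✗; k=5: TTATG vs ATGGC ✗; k=6: TTTATG vs ATGGCG ✗; k=7: TTTTATG vs ATGGCGT ✗.
Only k = 3 is perfect, so the longest perfect 3' overlap is 3.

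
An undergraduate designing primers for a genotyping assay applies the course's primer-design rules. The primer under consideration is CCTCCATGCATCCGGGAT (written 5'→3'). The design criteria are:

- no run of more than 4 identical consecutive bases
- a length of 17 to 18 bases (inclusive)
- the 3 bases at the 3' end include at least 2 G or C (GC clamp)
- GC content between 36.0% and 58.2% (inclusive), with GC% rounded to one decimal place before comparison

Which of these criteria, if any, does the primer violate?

Fails: GC clamp, GC content.

Base counts: A=3, T=4, G=4, C=7 (length 18).
homopolymer run: longest run = 3 ✓
length: length 18 ✓
GC clamp: 3' end GAT has 1 G/C, need ≥2 ✗
GC content: GC 11/18 = 61.1%, outside 36.0–58.2% ✗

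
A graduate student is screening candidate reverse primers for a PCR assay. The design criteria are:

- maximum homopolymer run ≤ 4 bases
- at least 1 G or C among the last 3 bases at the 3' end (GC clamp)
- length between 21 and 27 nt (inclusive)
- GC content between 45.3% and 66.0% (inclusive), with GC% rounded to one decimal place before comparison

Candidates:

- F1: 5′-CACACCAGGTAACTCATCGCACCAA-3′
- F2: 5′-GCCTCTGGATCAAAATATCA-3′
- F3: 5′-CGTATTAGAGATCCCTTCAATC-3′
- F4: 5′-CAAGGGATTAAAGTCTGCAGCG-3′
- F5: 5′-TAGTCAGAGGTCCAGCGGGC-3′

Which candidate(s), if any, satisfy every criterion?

F1 and F4.

F1 (25 nt, A=9 T=3 G=3 C=10): longest run = 2 ✓; 3' end CAA has 1 G/C ✓; length 25 ✓; GC 13/25 = 52.0% ✓ — passes.
F2 (20 nt, A=7 T=5 G=3 C=5): longest run = 4 ✓; 3' end TCA has 1 G/C ✓; length 20, outside 21–27 ✗; GC 8/20 = 40.0%, outside 45.3–66.0% ✗ — fails.
F3 (22 nt, A=6 T=7 G=3 C=6): longest run = 3 ✓; 3' end ATC has 1 G/C ✓; length 22 ✓; GC 9/22 = 40.9%, outside 45.3–66.0% ✗ — fails.
F4 (22 nt, A=7 T=4 G=7 C=4): longest run = 3 ✓; 3' end GCG has 3 G/C ✓; length 22 ✓; GC 11/22 = 50.0% ✓ — passes.
F5 (20 nt, A=4 T=3 G=8 C=5): longest run = 3 ✓; 3' end GGC has 3 G/C ✓; length 20, outside 21–27 ✗; GC 13/20 = 65.0% ✓ — fails.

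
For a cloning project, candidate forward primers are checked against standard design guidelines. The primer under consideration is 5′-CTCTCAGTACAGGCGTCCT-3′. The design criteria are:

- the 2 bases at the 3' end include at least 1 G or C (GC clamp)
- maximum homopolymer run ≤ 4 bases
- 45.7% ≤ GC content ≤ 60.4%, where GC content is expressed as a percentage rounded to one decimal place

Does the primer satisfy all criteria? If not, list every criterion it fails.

Meets all criteria.

Base counts: A=3, T=5, G=4, C=7 (length 19).
GC clamp: 3' end CT has 1 G/C ✓
homopolymer run: longest run = 2 ✓
GC content: GC 11/19 = 57.9% ✓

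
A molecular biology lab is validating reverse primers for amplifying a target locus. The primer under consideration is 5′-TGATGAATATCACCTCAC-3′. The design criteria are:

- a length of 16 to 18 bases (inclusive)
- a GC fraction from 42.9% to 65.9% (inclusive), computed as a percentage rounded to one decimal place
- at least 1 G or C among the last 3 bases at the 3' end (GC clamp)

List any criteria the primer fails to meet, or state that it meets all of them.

Base counts: A=6, T=5, G=2, C=5 (length 18).
length: length 18 ✓
GC content: GC 7/18 = 38.9%, outside 42.9–65.9% ✗
GC clamp: 3' end CAC has 2 G/C ✓

Fails: GC content.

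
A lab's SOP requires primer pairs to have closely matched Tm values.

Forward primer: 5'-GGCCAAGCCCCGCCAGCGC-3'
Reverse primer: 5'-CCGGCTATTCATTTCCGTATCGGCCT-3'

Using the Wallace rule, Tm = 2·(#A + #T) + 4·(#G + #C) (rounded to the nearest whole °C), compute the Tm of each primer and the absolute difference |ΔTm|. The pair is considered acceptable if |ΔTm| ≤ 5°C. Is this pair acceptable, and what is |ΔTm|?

|ΔTm| = 10°C; the pair is not acceptable.

Forward: A=3 T=0 G=6 C=10 → Tm = 2·3 + 4·16 = 70°C.
Reverse: A=3 T=9 G=5 C=9 → Tm = 2·12 + 4·14 = 80°C.
|ΔTm| = |70 − 80| = 10°C, > 5°C.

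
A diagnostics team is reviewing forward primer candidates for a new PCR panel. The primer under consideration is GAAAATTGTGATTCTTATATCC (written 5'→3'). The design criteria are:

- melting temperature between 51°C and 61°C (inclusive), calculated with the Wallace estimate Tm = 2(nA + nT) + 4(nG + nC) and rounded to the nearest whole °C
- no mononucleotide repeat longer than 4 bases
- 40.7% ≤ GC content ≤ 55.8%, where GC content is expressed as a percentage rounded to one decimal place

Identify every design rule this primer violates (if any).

Base counts: A=7, T=9, G=3, C=3 (length 22).
Tm: Tm = 2·16 + 4·6 = 56°C ✓
homopolymer run: longest run = 4 ✓
GC content: GC 6/22 = 27.3%, outside 40.7–55.8% ✗

Fails: GC content.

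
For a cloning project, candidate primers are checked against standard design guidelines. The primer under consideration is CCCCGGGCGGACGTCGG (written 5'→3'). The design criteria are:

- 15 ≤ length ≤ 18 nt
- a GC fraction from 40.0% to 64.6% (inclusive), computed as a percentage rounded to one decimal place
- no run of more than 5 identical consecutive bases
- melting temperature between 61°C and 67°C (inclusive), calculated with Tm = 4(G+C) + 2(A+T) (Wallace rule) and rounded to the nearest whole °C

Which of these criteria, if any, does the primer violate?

Base counts: A=1, T=1, G=8, C=7 (length 17).
length: length 17 ✓
GC content: GC 15/17 = 88.2%, outside 40.0–64.6% ✗
homopolymer run: longest run = 4 ✓
Tm: Tm = 2·2 + 4·15 = 64°C ✓

Fails: GC content.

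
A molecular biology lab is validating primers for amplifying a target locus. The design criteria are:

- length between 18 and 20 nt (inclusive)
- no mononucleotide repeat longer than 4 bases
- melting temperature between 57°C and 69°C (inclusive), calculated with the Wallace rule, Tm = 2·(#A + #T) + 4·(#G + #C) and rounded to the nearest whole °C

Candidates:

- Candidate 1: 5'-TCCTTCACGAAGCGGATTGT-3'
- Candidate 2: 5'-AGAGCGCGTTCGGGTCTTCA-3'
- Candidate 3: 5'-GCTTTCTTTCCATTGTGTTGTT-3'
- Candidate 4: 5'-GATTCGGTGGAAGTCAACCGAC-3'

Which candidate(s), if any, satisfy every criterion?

Candidate 1 and Candidate 2.

Candidate 1 (20 nt, A=4 T=6 G=5 C=5): length 20 ✓; longest run = 2 ✓; Tm = 2·10 + 4·10 = 60°C ✓ — passes.
Candidate 2 (20 nt, A=3 T=5 G=7 C=5): length 20 ✓; longest run = 3 ✓; Tm = 2·8 + 4·12 = 64°C ✓ — passes.
Candidate 3 (22 nt, A=1 T=13 G=4 C=4): length 22, outside 18–20 ✗; longest run = 3 ✓; Tm = 2·14 + 4·8 = 60°C ✓ — fails.
Candidate 4 (22 nt, A=6 T=4 G=7 C=5): length 22, outside 18–20 ✗; longest run = 2 ✓; Tm = 2·10 + 4·12 = 68°C ✓ — fails.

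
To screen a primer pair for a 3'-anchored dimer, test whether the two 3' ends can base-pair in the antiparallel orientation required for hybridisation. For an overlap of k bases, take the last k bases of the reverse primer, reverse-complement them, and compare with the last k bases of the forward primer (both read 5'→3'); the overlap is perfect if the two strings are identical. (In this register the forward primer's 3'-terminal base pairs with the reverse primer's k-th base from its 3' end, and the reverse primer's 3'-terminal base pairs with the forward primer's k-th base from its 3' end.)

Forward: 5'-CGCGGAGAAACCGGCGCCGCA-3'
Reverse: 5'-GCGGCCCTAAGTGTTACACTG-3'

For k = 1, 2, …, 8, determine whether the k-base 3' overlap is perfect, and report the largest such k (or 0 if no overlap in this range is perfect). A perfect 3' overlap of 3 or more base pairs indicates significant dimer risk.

Longest perfect overlap: 2 complementary base pairs; below the dimer-risk threshold (threshold 3).

Last 8 bases (5'→3') — forward …GCGCCGCA, reverse …TTACACTG.
Reverse complement of the reverse primer's last 8 bases: CAGTGTAA; its first k bases are the reverse complement of the reverse primer's last k bases, so a perfect k-base overlap needs the forward primer's last k bases to equal them.
Comparing (forward last k vs required): k=1: A vs C ✗; k=2: CA vs CA ✓; k=3: GCA vs CAG ✗; k=4: CGCA vs CAGT ✗; k=5: CCGCA vs CAGTG ✗; k=6: GCCGCA vs CAGTGT ✗; k=7: CGCCGCA vs CAGTGTA ✗; k=8: GCGCCGCA vs CAGTGTAA ✗.
Only k = 2 is perfect, so the longest perfect 3' overlap is 2.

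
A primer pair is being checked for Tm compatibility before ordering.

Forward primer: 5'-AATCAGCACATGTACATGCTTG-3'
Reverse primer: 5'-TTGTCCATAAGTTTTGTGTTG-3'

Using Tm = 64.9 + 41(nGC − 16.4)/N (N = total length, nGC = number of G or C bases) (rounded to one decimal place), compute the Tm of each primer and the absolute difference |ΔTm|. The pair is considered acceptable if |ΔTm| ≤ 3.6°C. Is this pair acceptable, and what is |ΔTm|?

|ΔTm| = 4.6°C; the pair is not acceptable.

Forward: G+C = 9, N = 22 → Tm = 64.9 + 41·(9 − 16.4)/22 = 51.1°C.
Reverse: G+C = 7, N = 21 → Tm = 64.9 + 41·(7 − 16.4)/21 = 46.5°C.
|ΔTm| = |51.1 − 46.5| = 4.6°C, > 3.6°C.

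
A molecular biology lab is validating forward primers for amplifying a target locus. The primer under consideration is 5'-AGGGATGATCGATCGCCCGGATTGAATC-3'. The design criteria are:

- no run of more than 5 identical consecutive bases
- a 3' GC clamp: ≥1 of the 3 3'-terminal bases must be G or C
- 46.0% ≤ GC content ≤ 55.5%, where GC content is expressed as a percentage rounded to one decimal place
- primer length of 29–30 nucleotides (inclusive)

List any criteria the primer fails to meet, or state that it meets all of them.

Fails: length.

Base counts: A=7, T=6, G=9, C=6 (length 28).
homopolymer run: longest run = 3 ✓
GC clamp: 3' end ATC has 1 G/C ✓
GC content: GC 15/28 = 53.6% ✓
length: length 28, outside 29–30 ✗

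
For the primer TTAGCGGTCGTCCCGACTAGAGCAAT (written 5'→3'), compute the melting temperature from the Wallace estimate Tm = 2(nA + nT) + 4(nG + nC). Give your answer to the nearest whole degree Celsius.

80°C

Base counts: A=6, T=6, G=7, C=7 (length 26).
Tm = 2·(6+6) + 4·(7+7) = 2·12 + 4·14 = 24 + 56 = 80°C.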